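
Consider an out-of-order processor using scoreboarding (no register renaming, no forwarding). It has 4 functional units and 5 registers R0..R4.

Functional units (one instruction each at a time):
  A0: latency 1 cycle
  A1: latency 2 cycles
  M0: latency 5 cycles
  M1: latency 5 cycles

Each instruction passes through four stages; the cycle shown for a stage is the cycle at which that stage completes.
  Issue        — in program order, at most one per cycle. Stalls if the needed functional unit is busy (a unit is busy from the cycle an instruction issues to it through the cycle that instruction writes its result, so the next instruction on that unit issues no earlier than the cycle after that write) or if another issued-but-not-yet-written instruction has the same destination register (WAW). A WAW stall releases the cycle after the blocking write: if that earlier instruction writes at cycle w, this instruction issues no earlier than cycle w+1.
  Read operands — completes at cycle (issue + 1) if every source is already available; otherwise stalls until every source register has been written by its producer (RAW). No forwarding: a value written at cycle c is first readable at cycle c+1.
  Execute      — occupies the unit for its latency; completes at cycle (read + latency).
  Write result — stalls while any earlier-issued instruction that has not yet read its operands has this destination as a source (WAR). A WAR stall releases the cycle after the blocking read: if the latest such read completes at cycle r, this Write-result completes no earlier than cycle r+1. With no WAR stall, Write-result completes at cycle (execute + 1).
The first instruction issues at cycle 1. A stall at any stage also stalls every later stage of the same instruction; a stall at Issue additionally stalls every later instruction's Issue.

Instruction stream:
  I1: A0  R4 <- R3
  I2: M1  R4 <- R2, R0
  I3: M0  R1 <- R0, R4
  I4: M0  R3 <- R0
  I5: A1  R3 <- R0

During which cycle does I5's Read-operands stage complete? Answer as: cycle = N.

cycle = 29

cycle 1: I1 dispatched to A0
cycle 2: I1 operands ready
cycle 3: I1 complete
cycle 4: R4←I1
cycle 5: I2 dispatched to M1
cycle 6: I2 operands ready; I3 dispatched to M0
cycle 11: I2 complete
cycle 12: R4←I2
cycle 13: I3 operands ready
cycle 18: I3 complete
cycle 19: R1←I3
cycle 20: I4 dispatched to M0
cycle 21: I4 operands ready
cycle 26: I4 complete
cycle 27: R3←I4
cycle 28: I5 dispatched to A1
cycle 29: I5 operands ready
cycle 31: I5 complete
cycle 32: R3←I5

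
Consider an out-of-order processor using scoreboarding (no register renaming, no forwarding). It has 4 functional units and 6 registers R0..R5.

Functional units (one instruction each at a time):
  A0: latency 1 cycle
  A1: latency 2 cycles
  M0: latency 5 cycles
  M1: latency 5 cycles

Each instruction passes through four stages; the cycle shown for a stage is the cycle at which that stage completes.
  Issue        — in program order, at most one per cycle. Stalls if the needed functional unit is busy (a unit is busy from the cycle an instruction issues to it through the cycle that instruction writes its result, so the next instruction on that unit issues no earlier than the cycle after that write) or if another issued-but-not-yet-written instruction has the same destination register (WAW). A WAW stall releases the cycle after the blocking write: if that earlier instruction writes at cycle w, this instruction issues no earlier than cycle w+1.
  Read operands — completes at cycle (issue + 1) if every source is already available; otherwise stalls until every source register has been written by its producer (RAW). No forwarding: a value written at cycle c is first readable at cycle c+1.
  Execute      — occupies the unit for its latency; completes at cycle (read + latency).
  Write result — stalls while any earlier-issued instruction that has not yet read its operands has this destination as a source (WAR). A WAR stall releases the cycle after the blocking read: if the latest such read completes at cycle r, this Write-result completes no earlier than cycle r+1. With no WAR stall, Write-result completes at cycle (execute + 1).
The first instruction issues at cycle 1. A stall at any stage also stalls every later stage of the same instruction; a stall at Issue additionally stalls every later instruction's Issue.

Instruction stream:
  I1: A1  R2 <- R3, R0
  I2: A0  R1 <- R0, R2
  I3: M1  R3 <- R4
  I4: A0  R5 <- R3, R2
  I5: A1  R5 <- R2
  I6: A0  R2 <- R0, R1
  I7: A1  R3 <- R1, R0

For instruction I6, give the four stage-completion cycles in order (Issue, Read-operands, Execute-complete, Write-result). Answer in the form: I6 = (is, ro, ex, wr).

I6 = (15, 16, 17, 18)

1) issue 1, read 2, done 4, write 5
2) issue 2, read 6, done 7, write 8  <RAW R2: wait I1 write@5>
3) issue 3, read 4, done 9, write 10
4) issue 9, read 11, done 12, write 13  <struct: A0 busy until I2 writes@8 / RAW R3: wait I3 write@10>
5) issue 14, read 15, done 17, write 18  <WAW R5: wait I4 write@13>
6) issue 15, read 16, done 17, write 18
7) issue 19, read 20, done 22, write 23  <struct: A1 busy until I5 writes@18>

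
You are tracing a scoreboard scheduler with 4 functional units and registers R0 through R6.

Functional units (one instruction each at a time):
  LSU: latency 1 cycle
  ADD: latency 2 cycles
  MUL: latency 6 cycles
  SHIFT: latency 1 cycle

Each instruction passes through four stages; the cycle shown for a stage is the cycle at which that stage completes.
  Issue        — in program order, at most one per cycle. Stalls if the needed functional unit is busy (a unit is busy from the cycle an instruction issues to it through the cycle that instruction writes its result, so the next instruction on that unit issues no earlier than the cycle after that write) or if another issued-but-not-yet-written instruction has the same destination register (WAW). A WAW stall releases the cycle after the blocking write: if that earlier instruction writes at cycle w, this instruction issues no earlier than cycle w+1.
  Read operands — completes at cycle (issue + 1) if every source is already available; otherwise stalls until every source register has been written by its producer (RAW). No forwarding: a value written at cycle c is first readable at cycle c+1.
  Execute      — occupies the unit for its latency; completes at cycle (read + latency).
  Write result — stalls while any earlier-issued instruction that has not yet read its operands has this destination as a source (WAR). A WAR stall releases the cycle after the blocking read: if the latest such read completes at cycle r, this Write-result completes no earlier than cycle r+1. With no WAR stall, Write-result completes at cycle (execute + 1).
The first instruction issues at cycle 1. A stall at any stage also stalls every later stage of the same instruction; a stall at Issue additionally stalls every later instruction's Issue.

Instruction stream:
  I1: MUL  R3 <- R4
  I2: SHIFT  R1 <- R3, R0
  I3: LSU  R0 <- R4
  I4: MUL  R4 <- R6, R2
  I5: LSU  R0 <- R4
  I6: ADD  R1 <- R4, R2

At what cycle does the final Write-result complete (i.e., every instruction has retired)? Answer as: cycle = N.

cycle = 22

[1] issue I1 (MUL)
[2] I1 read-ops, issue I2 (SHIFT)
[3] issue I3 (LSU)
[4] I3 read-ops
[5] I3 finished on LSU
[8] I1 finished on MUL
[9] I1→R3
[10] I2 read-ops, issue I4 (MUL)
[11] I2 finished on SHIFT, I3→R0, I4 read-ops
[12] I2→R1, issue I5 (LSU)
[13] issue I6 (ADD)
[17] I4 finished on MUL
[18] I4→R4
[19] I5 read-ops, I6 read-ops
[20] I5 finished on LSU
[21] I5→R0, I6 finished on ADD
[22] I6→R1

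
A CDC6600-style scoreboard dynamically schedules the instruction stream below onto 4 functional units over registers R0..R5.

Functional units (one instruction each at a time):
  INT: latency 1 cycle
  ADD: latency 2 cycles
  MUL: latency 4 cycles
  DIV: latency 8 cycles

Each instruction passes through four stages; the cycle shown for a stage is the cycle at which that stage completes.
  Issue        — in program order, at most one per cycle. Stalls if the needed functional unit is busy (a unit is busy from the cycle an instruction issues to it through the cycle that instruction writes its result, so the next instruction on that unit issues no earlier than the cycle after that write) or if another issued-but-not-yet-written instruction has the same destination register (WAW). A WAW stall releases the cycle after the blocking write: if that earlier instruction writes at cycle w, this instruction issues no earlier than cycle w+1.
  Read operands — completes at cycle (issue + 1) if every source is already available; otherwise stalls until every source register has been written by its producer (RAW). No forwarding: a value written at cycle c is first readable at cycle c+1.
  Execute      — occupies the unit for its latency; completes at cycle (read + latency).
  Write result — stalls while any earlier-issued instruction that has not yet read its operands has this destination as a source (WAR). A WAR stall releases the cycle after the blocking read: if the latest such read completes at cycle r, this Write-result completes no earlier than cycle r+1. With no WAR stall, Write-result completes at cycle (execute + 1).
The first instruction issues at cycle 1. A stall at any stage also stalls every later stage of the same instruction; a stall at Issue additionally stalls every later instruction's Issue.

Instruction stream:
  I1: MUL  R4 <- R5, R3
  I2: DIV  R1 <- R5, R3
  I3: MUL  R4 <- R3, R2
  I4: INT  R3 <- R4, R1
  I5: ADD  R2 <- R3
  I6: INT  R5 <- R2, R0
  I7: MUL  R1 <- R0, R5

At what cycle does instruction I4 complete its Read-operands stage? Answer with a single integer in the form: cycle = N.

I1: IS=1 RO=2 EX=6 WR=7
I2: IS=2 RO=3 EX=11 WR=12
I3: IS=8 RO=9 EX=13 WR=14  [struct: MUL busy until I1 writes@7]
I4: IS=9 RO=15 EX=16 WR=17  [RAW R4: wait I3 write@14]
I5: IS=10 RO=18 EX=20 WR=21  [RAW R3: wait I4 write@17]
I6: IS=18 RO=22 EX=23 WR=24  [struct: INT busy until I4 writes@17; RAW R2: wait I5 write@21]
I7: IS=19 RO=25 EX=29 WR=30  [RAW R5: wait I6 write@24]

cycle = 15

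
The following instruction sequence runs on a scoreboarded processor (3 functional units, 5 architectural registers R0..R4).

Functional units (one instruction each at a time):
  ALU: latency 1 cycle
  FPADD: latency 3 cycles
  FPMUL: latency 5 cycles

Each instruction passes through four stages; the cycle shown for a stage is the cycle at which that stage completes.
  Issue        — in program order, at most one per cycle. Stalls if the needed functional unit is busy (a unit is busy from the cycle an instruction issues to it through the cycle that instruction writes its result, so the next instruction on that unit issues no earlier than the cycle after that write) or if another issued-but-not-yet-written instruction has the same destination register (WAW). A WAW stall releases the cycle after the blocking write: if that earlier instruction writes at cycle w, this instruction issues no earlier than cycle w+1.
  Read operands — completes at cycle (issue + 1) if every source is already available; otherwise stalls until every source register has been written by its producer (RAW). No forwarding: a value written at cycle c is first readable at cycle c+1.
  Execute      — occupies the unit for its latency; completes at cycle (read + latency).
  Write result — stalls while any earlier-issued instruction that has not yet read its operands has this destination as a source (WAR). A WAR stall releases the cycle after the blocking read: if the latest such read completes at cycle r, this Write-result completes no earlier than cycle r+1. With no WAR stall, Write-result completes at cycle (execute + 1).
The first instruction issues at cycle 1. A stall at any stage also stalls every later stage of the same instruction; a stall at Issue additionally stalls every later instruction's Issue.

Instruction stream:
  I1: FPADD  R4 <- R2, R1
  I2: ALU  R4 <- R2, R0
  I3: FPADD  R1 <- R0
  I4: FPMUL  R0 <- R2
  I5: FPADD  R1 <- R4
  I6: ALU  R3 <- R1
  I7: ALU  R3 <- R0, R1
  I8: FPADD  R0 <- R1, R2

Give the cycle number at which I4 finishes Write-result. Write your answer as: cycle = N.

I1 -> (1, 2, 5, 6)
I2 -> (7, 8, 9, 10)  // WAW R4: wait I1 write@6
I3 -> (8, 9, 12, 13)
I4 -> (9, 10, 15, 16)
I5 -> (14, 15, 18, 19)  // struct: FPADD busy until I3 writes@13
I6 -> (15, 20, 21, 22)  // RAW R1: wait I5 write@19
I7 -> (23, 24, 25, 26)  // struct: ALU busy until I6 writes@22
I8 -> (24, 25, 28, 29)

cycle = 16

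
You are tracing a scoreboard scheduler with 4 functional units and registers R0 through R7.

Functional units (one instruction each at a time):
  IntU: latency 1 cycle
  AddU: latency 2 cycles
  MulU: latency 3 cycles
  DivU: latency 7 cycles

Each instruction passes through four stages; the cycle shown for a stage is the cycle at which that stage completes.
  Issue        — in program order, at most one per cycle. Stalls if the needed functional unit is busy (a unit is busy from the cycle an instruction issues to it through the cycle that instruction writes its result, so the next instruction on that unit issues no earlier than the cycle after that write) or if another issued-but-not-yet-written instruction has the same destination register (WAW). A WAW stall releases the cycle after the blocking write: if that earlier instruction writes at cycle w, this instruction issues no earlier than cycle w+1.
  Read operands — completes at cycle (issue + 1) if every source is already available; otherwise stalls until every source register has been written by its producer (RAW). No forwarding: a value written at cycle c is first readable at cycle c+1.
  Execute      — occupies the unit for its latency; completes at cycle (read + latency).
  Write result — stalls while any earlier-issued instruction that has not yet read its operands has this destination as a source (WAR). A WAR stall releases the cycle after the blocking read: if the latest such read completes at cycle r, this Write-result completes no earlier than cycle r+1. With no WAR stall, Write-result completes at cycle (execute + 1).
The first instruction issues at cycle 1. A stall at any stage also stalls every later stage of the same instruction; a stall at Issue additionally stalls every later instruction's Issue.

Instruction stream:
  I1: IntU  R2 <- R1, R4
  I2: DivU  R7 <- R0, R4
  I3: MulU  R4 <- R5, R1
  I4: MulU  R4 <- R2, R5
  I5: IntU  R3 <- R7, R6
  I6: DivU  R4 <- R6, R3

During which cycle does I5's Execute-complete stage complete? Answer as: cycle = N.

cycle = 13

[1] I1→IntU
[2] I1 RO | I2→DivU
[3] I1 EX | I2 RO | I3→MulU
[4] I1 WR R2 | I3 RO
[7] I3 EX
[8] I3 WR R4
[9] I4→MulU
[10] I2 EX | I4 RO | I5→IntU
[11] I2 WR R7
[12] I5 RO
[13] I4 EX | I5 EX
[14] I4 WR R4 | I5 WR R3
[15] I6→DivU
[16] I6 RO
[23] I6 EX
[24] I6 WR R4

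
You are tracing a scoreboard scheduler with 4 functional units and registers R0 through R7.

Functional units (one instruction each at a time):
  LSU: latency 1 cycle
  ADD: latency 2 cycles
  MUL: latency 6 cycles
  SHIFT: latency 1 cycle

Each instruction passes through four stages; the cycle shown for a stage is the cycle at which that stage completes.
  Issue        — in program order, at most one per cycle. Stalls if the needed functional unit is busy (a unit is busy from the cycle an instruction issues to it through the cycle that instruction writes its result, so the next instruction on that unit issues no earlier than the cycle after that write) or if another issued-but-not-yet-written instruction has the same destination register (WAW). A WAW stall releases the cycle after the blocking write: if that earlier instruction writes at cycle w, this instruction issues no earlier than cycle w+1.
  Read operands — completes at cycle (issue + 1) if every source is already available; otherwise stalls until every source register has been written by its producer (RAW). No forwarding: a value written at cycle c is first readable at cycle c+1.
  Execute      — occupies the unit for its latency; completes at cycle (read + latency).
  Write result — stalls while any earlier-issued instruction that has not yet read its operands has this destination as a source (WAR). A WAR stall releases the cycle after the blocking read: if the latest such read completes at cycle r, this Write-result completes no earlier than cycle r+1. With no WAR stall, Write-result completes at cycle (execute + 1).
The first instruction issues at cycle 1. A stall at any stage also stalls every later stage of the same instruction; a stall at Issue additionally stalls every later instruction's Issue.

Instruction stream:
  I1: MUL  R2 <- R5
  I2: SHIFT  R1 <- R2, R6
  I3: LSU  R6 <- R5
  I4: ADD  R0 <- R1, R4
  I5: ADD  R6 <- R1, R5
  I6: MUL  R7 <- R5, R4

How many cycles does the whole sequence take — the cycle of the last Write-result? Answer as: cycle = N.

cycle = 26

cycle 1: issue I1 (MUL)
cycle 2: I1 read-ops, issue I2 (SHIFT)
cycle 3: issue I3 (LSU)
cycle 4: I3 read-ops, issue I4 (ADD)
cycle 5: I3 finished on LSU
cycle 8: I1 finished on MUL
cycle 9: I1→R2
cycle 10: I2 read-ops
cycle 11: I2 finished on SHIFT, I3→R6
cycle 12: I2→R1
cycle 13: I4 read-ops
cycle 15: I4 finished on ADD
cycle 16: I4→R0
cycle 17: issue I5 (ADD)
cycle 18: I5 read-ops, issue I6 (MUL)
cycle 19: I6 read-ops
cycle 20: I5 finished on ADD
cycle 21: I5→R6
cycle 25: I6 finished on MUL
cycle 26: I6→R7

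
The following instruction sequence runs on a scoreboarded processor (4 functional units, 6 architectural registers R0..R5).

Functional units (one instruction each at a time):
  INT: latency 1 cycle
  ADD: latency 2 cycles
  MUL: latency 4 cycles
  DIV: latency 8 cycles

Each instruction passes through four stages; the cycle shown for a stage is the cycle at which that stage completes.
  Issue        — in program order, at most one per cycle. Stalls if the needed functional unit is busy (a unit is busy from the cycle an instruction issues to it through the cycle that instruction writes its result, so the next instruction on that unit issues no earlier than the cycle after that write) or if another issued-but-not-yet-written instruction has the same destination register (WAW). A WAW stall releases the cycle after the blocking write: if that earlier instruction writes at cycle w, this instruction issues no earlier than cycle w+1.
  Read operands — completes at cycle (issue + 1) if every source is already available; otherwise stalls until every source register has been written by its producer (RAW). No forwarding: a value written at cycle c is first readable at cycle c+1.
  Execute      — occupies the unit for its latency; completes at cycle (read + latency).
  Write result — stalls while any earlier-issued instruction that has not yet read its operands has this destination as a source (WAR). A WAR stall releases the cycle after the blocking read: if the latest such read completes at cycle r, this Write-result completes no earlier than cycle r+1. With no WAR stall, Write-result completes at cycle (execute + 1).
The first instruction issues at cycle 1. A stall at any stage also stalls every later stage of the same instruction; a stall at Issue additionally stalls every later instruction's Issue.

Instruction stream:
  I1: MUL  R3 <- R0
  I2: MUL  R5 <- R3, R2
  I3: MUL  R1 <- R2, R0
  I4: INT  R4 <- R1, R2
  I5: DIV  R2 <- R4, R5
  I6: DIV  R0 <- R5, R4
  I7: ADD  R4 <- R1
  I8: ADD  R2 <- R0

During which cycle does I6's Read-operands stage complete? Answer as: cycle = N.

cycle = 36

t=1  I1→MUL
t=2  I1 RO
t=6  I1 EX
t=7  I1 WR R3
t=8  I2→MUL
t=9  I2 RO
t=13  I2 EX
t=14  I2 WR R5
t=15  I3→MUL
t=16  I3 RO · I4→INT
t=17  I5→DIV
t=20  I3 EX
t=21  I3 WR R1
t=22  I4 RO
t=23  I4 EX
t=24  I4 WR R4
t=25  I5 RO
t=33  I5 EX
t=34  I5 WR R2
t=35  I6→DIV
t=36  I6 RO · I7→ADD
t=37  I7 RO
t=39  I7 EX
t=40  I7 WR R4
t=41  I8→ADD
t=44  I6 EX
t=45  I6 WR R0
t=46  I8 RO
t=48  I8 EX
t=49  I8 WR R2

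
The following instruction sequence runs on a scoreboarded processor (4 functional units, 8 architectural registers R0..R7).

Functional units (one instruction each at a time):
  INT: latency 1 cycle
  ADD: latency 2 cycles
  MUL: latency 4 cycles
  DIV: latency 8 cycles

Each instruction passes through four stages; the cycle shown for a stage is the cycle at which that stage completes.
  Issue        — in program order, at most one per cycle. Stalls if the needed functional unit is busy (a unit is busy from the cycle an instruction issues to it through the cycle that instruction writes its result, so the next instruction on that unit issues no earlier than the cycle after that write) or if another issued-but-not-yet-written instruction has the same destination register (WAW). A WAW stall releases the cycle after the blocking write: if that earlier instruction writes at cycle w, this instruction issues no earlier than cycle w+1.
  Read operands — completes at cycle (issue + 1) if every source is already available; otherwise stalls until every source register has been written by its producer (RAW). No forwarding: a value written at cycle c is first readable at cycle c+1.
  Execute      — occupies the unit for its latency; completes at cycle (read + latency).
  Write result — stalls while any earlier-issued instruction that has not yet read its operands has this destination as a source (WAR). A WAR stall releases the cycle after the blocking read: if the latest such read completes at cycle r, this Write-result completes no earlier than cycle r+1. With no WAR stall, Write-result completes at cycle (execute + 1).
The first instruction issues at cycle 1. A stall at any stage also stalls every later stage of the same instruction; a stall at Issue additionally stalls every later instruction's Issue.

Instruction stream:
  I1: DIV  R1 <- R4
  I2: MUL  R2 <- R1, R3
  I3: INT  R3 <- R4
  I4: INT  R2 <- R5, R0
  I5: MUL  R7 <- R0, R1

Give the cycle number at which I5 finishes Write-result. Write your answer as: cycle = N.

I1  is:1  ro:2  ex:10  wr:11
I2  is:2  ro:12  ex:16  wr:17  — RAW R1: wait I1 write@11
I3  is:3  ro:4  ex:5  wr:13  — WAR R3: wait I2 read@12
I4  is:18  ro:19  ex:20  wr:21  — WAW R2: wait I2 write@17
I5  is:19  ro:20  ex:24  wr:25

cycle = 25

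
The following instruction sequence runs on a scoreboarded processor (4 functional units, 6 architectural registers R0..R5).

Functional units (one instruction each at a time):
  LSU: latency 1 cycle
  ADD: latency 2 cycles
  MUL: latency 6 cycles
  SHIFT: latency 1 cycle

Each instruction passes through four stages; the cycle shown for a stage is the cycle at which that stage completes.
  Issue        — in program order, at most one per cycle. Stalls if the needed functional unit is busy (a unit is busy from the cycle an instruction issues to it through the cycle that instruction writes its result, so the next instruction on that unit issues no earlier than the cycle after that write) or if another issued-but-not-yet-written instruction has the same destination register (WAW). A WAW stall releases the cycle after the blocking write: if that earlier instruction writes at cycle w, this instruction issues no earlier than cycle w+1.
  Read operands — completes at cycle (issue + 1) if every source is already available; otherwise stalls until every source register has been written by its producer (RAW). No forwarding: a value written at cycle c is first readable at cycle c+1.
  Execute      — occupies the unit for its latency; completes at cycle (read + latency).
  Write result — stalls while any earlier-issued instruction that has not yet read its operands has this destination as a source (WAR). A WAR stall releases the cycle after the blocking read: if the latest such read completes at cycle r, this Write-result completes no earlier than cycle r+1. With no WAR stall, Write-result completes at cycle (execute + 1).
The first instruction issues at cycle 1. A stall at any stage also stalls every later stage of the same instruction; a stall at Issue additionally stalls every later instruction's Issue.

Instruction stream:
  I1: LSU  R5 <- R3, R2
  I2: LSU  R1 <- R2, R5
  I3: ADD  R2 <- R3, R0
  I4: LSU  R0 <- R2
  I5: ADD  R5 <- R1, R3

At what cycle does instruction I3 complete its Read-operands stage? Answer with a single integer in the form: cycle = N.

cycle = 7

I1: IS=1 RO=2 EX=3 WR=4
I2: IS=5 RO=6 EX=7 WR=8  [struct: LSU busy until I1 writes@4]
I3: IS=6 RO=7 EX=9 WR=10
I4: IS=9 RO=11 EX=12 WR=13  [struct: LSU busy until I2 writes@8; RAW R2: wait I3 write@10]
I5: IS=11 RO=12 EX=14 WR=15  [struct: ADD busy until I3 writes@10]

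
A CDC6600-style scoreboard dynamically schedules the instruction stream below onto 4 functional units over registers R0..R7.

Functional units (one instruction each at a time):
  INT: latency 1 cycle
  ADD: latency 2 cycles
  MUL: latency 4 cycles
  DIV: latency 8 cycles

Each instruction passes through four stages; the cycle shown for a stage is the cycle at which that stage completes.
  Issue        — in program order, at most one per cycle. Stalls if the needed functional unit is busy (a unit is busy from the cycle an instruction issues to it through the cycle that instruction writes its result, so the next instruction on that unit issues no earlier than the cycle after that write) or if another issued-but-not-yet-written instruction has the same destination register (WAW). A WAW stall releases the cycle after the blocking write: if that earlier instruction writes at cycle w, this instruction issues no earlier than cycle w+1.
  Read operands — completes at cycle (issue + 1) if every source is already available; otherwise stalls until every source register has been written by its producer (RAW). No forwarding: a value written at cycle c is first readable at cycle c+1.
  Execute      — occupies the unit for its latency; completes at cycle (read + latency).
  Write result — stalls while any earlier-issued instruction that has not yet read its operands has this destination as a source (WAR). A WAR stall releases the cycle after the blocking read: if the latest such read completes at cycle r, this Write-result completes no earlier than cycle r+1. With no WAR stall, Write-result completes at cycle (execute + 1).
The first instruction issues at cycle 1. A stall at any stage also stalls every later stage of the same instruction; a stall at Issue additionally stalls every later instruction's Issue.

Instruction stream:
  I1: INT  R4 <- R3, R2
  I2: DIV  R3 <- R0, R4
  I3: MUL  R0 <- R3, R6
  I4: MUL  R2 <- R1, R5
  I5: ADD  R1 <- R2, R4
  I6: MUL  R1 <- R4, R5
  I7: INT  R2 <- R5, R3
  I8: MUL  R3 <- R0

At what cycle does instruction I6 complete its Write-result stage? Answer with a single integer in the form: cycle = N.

I1  is:1  ro:2  ex:3  wr:4
I2  is:2  ro:5  ex:13  wr:14  — RAW R4: wait I1 write@4
I3  is:3  ro:15  ex:19  wr:20  — RAW R3: wait I2 write@14
I4  is:21  ro:22  ex:26  wr:27  — struct: MUL busy until I3 writes@20
I5  is:22  ro:28  ex:30  wr:31  — RAW R2: wait I4 write@27
I6  is:32  ro:33  ex:37  wr:38  — WAW R1: wait I5 write@31
I7  is:33  ro:34  ex:35  wr:36
I8  is:39  ro:40  ex:44  wr:45  — struct: MUL busy until I6 writes@38

cycle = 38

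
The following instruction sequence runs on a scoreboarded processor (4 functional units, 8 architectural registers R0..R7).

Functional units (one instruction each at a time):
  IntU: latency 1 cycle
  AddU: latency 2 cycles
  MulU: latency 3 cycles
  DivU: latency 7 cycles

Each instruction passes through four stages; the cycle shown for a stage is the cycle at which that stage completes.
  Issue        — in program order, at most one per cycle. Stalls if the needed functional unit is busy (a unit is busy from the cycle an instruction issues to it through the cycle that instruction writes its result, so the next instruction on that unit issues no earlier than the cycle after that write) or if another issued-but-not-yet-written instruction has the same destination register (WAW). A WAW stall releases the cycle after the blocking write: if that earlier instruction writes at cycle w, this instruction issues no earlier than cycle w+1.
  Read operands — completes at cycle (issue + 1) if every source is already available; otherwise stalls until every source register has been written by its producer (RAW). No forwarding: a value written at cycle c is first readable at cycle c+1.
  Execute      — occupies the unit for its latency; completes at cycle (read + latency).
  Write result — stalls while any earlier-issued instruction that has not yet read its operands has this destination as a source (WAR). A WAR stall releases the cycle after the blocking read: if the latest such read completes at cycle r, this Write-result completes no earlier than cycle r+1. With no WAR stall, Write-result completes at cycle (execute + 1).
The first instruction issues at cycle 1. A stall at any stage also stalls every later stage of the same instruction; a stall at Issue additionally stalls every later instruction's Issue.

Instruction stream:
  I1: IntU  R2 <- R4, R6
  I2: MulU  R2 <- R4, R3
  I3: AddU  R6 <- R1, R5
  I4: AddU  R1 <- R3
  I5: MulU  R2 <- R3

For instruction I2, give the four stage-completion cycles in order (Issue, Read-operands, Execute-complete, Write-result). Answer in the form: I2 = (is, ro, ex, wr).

I2 = (5, 6, 9, 10)

[I1] 1/2/3/4
[I2] 5/6/9/10  (WAW R2: wait I1 write@4)
[I3] 6/7/9/10
[I4] 11/12/14/15  (struct: AddU busy until I3 writes@10)
[I5] 12/13/16/17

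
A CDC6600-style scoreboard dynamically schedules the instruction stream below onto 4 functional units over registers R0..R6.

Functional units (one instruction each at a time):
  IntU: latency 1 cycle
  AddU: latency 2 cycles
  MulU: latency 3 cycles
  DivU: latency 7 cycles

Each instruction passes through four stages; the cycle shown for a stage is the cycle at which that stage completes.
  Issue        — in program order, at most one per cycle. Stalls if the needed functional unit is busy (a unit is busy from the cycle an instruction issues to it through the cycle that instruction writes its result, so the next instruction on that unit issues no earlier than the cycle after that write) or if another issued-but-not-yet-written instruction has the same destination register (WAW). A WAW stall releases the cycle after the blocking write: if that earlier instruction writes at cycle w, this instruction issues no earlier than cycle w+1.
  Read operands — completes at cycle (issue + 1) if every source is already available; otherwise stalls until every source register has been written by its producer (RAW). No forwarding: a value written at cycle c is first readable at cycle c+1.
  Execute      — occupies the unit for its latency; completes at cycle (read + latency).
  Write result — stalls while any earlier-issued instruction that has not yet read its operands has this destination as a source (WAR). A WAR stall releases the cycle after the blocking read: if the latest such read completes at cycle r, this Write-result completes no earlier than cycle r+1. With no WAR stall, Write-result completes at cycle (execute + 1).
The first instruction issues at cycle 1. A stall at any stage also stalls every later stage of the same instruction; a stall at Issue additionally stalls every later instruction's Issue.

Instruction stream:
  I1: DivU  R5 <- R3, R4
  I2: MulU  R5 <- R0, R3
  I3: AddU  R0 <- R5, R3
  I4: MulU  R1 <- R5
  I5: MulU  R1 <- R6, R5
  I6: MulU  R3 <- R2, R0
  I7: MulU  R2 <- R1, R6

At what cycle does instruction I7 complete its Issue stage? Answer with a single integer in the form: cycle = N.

cycle = 35

I1 -> (1, 2, 9, 10)
I2 -> (11, 12, 15, 16)  // WAW R5: wait I1 write@10
I3 -> (12, 17, 19, 20)  // RAW R5: wait I2 write@16
I4 -> (17, 18, 21, 22)  // struct: MulU busy until I2 writes@16
I5 -> (23, 24, 27, 28)  // struct: MulU busy until I4 writes@22
I6 -> (29, 30, 33, 34)  // struct: MulU busy until I5 writes@28
I7 -> (35, 36, 39, 40)  // struct: MulU busy until I6 writes@34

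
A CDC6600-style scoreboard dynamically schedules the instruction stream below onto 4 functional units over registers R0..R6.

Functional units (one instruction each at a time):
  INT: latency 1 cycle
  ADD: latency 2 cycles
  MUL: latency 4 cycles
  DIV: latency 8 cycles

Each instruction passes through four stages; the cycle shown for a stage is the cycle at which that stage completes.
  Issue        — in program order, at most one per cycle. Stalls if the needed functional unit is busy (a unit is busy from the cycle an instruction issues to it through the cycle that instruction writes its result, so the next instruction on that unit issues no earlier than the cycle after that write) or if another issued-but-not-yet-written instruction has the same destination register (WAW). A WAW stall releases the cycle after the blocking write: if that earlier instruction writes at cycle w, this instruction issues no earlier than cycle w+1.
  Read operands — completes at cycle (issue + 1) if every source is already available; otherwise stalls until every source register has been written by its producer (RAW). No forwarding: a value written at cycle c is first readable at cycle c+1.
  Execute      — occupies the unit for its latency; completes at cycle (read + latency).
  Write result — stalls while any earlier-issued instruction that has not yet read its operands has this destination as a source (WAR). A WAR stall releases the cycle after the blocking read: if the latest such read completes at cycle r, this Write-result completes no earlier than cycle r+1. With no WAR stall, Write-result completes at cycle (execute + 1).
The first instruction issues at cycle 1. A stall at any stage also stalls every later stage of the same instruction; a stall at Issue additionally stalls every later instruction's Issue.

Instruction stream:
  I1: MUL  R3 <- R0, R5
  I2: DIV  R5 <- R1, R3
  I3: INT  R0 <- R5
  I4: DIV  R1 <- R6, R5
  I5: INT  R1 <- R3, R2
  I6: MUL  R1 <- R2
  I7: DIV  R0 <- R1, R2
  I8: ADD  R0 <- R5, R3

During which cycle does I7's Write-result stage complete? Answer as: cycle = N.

cycle = 49

t=1  I1 dispatched to MUL
t=2  I1 operands ready, I2 dispatched to DIV
t=3  I3 dispatched to INT
t=6  I1 complete
t=7  R3←I1
t=8  I2 operands ready
t=16  I2 complete
t=17  R5←I2
t=18  I3 operands ready, I4 dispatched to DIV
t=19  I3 complete, I4 operands ready
t=20  R0←I3
t=27  I4 complete
t=28  R1←I4
t=29  I5 dispatched to INT
t=30  I5 operands ready
t=31  I5 complete
t=32  R1←I5
t=33  I6 dispatched to MUL
t=34  I6 operands ready, I7 dispatched to DIV
t=38  I6 complete
t=39  R1←I6
t=40  I7 operands ready
t=48  I7 complete
t=49  R0←I7
t=50  I8 dispatched to ADD
t=51  I8 operands ready
t=53  I8 complete
t=54  R0←I8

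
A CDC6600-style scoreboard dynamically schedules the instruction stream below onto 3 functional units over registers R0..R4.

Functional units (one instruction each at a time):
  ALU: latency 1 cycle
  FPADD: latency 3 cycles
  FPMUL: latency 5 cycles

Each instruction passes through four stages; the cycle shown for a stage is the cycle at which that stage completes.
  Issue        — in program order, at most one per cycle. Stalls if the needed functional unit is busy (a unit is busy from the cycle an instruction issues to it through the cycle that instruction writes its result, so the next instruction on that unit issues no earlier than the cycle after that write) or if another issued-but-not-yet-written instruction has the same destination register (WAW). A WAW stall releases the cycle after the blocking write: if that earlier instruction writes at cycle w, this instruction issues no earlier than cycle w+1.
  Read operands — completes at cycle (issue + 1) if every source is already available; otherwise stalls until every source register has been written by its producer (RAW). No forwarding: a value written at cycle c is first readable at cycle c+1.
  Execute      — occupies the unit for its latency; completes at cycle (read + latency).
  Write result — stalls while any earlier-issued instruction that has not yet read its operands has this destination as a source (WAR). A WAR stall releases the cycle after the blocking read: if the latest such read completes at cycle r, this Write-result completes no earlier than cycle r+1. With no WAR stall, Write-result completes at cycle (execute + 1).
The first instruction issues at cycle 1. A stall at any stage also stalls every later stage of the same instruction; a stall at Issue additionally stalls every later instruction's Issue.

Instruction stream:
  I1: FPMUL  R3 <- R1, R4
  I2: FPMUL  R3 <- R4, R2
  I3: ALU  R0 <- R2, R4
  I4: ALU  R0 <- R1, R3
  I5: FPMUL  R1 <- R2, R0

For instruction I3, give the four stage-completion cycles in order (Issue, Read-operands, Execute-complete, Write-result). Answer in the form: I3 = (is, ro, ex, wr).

I3 = (10, 11, 12, 13)

cycle 1: I1 dispatched to FPMUL
cycle 2: I1 operands ready
cycle 7: I1 complete
cycle 8: R3←I1
cycle 9: I2 dispatched to FPMUL
cycle 10: I2 operands ready · I3 dispatched to ALU
cycle 11: I3 operands ready
cycle 12: I3 complete
cycle 13: R0←I3
cycle 14: I4 dispatched to ALU
cycle 15: I2 complete
cycle 16: R3←I2
cycle 17: I4 operands ready · I5 dispatched to FPMUL
cycle 18: I4 complete
cycle 19: R0←I4
cycle 20: I5 operands ready
cycle 25: I5 complete
cycle 26: R1←I5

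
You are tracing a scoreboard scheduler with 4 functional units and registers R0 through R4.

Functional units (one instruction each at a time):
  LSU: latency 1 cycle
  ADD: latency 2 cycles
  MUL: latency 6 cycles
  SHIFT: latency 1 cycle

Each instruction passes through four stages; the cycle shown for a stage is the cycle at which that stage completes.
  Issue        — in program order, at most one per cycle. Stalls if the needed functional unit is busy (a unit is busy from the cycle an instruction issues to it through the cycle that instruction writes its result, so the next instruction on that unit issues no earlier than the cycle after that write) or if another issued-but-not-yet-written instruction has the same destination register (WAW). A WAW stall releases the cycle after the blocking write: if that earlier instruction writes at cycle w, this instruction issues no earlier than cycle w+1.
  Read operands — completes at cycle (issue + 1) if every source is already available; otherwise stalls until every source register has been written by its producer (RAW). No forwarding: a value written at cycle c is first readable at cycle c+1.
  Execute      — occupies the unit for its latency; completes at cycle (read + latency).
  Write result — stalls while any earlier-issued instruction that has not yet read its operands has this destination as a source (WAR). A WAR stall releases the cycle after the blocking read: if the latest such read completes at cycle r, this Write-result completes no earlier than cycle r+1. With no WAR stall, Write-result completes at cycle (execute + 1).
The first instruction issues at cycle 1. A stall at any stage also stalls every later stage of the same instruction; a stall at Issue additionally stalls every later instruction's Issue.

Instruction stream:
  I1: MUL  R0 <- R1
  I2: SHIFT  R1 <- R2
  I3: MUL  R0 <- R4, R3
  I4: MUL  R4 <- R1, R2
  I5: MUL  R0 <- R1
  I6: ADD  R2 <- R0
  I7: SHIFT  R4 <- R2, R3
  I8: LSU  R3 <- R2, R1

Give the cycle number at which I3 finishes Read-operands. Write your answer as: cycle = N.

cycle = 11

cycle 1: I1 issues→MUL
cycle 2: I1 reads · I2 issues→SHIFT
cycle 3: I2 reads
cycle 4: I2 exec-done
cycle 5: I2 writes R1
cycle 8: I1 exec-done
cycle 9: I1 writes R0
cycle 10: I3 issues→MUL
cycle 11: I3 reads
cycle 17: I3 exec-done
cycle 18: I3 writes R0
cycle 19: I4 issues→MUL
cycle 20: I4 reads
cycle 26: I4 exec-done
cycle 27: I4 writes R4
cycle 28: I5 issues→MUL
cycle 29: I5 reads · I6 issues→ADD
cycle 30: I7 issues→SHIFT
cycle 31: I8 issues→LSU
cycle 35: I5 exec-done
cycle 36: I5 writes R0
cycle 37: I6 reads
cycle 39: I6 exec-done
cycle 40: I6 writes R2
cycle 41: I7 reads · I8 reads
cycle 42: I7 exec-done · I8 exec-done
cycle 43: I7 writes R4 · I8 writes R3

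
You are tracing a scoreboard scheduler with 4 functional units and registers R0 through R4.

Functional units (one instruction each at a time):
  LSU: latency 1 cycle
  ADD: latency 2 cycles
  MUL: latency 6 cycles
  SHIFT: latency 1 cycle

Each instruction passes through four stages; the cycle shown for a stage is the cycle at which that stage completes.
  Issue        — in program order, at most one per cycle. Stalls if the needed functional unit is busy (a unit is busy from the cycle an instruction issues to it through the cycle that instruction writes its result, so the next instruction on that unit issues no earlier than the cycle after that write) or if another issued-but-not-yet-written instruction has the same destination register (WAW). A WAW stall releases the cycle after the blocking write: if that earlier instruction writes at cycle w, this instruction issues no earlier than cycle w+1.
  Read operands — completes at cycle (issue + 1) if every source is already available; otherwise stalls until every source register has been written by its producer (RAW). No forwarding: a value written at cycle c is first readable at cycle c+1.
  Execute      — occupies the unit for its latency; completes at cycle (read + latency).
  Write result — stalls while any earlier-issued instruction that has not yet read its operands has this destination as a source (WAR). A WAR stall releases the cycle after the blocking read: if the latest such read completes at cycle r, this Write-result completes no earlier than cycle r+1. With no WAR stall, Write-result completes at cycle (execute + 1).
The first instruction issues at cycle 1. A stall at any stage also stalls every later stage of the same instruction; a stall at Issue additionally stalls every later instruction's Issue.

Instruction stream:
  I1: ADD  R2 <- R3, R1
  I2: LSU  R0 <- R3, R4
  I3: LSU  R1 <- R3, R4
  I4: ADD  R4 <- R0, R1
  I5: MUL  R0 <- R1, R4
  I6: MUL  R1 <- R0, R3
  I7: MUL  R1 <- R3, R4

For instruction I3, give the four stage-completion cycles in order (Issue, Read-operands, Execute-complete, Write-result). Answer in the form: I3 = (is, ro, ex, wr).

I1: IS=1 RO=2 EX=4 WR=5
I2: IS=2 RO=3 EX=4 WR=5
I3: IS=6 RO=7 EX=8 WR=9  [struct: LSU busy until I2 writes@5]
I4: IS=7 RO=10 EX=12 WR=13  [RAW R1: wait I3 write@9]
I5: IS=8 RO=14 EX=20 WR=21  [RAW R4: wait I4 write@13]
I6: IS=22 RO=23 EX=29 WR=30  [struct: MUL busy until I5 writes@21]
I7: IS=31 RO=32 EX=38 WR=39  [struct: MUL busy until I6 writes@30]

I3 = (6, 7, 8, 9)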